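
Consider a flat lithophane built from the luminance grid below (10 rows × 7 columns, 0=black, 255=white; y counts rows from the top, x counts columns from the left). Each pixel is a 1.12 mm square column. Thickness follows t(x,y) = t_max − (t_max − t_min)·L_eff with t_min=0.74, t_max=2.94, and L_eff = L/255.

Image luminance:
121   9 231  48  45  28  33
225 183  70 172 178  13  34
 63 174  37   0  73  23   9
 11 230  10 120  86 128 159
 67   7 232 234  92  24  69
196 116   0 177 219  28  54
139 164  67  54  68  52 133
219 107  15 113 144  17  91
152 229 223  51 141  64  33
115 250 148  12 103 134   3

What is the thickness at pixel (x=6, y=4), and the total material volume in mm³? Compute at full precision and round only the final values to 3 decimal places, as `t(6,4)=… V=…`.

span = t_max - t_min = 2.94 - 0.74 = 2.200
L(6,4) = 69, L_eff = 69/255 = 0.270588
t(6,4) = 2.94 - 2.200·0.270588 = 2.345
Σt over all 10·7 pixels = 184636/1275 ≈ 144.8125490
V = pitch²·Σt = 1.12²·184636/1275 = 181.653

t(6,4)=2.345 V=181.653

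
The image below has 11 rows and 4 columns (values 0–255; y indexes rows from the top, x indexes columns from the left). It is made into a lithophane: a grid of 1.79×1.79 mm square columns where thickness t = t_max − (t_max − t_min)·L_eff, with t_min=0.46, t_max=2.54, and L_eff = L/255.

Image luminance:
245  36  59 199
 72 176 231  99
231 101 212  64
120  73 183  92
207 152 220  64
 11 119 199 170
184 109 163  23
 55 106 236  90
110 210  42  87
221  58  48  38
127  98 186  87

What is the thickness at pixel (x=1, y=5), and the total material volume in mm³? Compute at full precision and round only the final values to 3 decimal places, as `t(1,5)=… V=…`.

t(1,5)=1.569 V=211.392

span = t_max - t_min = 2.54 - 0.46 = 2.080
L(1,5) = 119, L_eff = 119/255 = 0.466667
t(1,5) = 2.54 - 2.080·0.466667 = 1.569
Σt over all 11·4 pixels = 140198/2125 ≈ 65.9755294
V = pitch²·Σt = 1.79²·140198/2125 = 211.392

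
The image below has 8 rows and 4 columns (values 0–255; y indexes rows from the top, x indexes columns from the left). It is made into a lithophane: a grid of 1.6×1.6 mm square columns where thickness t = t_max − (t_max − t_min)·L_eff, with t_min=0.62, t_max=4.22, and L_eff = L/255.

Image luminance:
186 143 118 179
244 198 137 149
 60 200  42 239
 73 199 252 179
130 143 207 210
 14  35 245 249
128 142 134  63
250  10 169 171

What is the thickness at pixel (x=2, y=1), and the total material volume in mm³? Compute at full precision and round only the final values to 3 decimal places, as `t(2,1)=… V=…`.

t(2,1)=2.286 V=168.683

span = t_max - t_min = 4.22 - 0.62 = 3.600
L(2,1) = 137, L_eff = 137/255 = 0.537255
t(2,1) = 4.22 - 3.600·0.537255 = 2.286
Σt over all 8·4 pixels = 28004/425 ≈ 65.8917647
V = pitch²·Σt = 1.6²·28004/425 = 168.683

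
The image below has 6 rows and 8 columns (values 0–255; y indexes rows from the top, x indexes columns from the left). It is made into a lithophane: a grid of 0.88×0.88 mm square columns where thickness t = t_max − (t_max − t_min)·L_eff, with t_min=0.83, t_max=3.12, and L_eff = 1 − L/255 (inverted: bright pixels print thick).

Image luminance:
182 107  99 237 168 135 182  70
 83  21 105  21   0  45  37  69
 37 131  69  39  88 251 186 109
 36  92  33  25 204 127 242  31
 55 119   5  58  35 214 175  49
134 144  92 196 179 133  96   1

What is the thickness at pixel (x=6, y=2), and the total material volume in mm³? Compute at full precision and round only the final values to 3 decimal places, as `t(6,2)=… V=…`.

span = t_max - t_min = 3.12 - 0.83 = 2.290
L(6,2) = 186, L_eff = 1 - 186/255 = 0.270588 (inverted)
t(6,2) = 3.12 - 2.290·0.270588 = 2.500
Σt over all 6·8 pixels = 1074277/12750 ≈ 84.2570196
V = pitch²·Σt = 0.88²·1074277/12750 = 65.249

t(6,2)=2.500 V=65.249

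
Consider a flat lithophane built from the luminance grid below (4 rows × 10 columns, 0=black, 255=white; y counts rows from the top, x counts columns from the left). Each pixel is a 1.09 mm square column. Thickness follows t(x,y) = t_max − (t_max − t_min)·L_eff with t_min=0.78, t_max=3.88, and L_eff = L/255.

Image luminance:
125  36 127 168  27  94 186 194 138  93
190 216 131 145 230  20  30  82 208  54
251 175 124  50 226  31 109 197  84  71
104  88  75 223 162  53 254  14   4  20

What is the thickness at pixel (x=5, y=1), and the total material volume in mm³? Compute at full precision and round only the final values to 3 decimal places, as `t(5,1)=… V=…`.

span = t_max - t_min = 3.88 - 0.78 = 3.100
L(5,1) = 20, L_eff = 20/255 = 0.078431
t(5,1) = 3.88 - 3.100·0.078431 = 3.637
Σt over all 4·10 pixels = 82227/850 ≈ 96.7376471
V = pitch²·Σt = 1.09²·82227/850 = 114.934

t(5,1)=3.637 V=114.934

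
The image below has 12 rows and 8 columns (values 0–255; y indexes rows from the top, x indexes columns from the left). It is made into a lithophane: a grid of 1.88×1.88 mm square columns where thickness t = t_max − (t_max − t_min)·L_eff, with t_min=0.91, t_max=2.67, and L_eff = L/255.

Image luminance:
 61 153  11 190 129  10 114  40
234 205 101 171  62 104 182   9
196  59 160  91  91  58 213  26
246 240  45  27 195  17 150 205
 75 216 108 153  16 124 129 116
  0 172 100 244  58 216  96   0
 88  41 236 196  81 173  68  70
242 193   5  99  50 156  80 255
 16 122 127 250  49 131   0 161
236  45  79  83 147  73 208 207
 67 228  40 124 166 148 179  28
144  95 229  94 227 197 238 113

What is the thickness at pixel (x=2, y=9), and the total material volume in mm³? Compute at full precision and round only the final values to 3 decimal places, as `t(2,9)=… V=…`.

t(2,9)=2.125 V=615.597

span = t_max - t_min = 2.67 - 0.91 = 1.760
L(2,9) = 79, L_eff = 79/255 = 0.309804
t(2,9) = 2.67 - 1.760·0.309804 = 2.125
Σt over all 12·8 pixels = 1110352/6375 ≈ 174.1728627
V = pitch²·Σt = 1.88²·1110352/6375 = 615.597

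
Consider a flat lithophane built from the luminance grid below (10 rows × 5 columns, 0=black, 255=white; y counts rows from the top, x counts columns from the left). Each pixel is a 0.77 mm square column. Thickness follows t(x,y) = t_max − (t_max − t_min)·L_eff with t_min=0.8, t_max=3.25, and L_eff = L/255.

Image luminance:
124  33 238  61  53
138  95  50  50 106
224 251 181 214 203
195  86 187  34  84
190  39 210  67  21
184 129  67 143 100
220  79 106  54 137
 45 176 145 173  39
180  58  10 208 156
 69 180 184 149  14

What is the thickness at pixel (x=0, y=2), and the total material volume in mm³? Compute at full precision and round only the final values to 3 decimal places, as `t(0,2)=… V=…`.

t(0,2)=1.098 V=61.375

span = t_max - t_min = 3.25 - 0.8 = 2.450
L(0,2) = 224, L_eff = 224/255 = 0.878431
t(0,2) = 3.25 - 2.450·0.878431 = 1.098
Σt over all 10·5 pixels = 527939/5100 ≈ 103.5174510
V = pitch²·Σt = 0.77²·527939/5100 = 61.375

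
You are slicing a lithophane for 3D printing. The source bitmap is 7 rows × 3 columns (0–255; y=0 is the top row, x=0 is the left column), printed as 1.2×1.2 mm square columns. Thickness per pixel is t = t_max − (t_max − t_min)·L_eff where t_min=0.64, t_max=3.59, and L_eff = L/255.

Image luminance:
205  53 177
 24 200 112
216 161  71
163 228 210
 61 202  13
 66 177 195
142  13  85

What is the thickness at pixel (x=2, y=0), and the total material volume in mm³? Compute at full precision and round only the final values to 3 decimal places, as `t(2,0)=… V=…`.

t(2,0)=1.542 V=62.350

span = t_max - t_min = 3.59 - 0.64 = 2.950
L(2,0) = 177, L_eff = 177/255 = 0.694118
t(2,0) = 3.59 - 2.950·0.694118 = 1.542
Σt over all 7·3 pixels = 220823/5100 ≈ 43.2986275
V = pitch²·Σt = 1.2²·220823/5100 = 62.350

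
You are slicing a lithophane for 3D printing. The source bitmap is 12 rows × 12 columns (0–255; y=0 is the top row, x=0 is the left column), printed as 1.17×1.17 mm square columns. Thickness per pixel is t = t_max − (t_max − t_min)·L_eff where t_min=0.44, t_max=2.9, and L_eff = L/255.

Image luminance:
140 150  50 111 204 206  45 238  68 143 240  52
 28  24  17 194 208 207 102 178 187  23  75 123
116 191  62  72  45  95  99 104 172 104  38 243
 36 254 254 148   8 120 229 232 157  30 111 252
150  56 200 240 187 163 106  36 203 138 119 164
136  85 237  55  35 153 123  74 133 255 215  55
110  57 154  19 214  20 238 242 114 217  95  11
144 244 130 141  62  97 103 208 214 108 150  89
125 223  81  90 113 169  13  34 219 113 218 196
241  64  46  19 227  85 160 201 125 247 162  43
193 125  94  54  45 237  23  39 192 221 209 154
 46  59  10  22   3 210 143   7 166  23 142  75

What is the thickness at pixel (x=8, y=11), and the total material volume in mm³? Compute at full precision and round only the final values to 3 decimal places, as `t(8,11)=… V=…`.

t(8,11)=1.299 V=328.797

span = t_max - t_min = 2.9 - 0.44 = 2.460
L(8,11) = 166, L_eff = 166/255 = 0.650980
t(8,11) = 2.9 - 2.460·0.650980 = 1.299
Σt over all 12·12 pixels = 102081/425 ≈ 240.1905882
V = pitch²·Σt = 1.17²·102081/425 = 328.797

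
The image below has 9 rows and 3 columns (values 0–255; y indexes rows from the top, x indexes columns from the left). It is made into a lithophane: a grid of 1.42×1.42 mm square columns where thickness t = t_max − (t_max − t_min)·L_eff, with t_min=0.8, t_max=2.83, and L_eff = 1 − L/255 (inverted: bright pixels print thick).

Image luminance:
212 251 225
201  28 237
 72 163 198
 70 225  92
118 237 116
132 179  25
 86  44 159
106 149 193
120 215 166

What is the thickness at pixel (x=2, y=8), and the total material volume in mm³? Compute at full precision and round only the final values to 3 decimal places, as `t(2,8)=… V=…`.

t(2,8)=2.121 V=108.068

span = t_max - t_min = 2.83 - 0.8 = 2.030
L(2,8) = 166, L_eff = 1 - 166/255 = 0.349020 (inverted)
t(2,8) = 2.83 - 2.030·0.349020 = 2.121
Σt over all 9·3 pixels = 1366657/25500 ≈ 53.5943922
V = pitch²·Σt = 1.42²·1366657/25500 = 108.068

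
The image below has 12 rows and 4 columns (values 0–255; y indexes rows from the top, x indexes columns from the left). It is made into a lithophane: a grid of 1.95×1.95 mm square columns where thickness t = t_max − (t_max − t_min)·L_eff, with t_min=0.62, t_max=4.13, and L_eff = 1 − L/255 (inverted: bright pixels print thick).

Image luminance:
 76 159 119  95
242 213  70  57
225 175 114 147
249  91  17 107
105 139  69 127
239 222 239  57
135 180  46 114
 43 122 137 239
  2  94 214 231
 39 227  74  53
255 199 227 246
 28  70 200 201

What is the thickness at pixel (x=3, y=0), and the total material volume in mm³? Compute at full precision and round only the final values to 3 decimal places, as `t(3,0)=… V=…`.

span = t_max - t_min = 4.13 - 0.62 = 3.510
L(3,0) = 95, L_eff = 1 - 95/255 = 0.627451 (inverted)
t(3,0) = 4.13 - 3.510·0.627451 = 1.928
Σt over all 12·4 pixels = 1040253/8500 ≈ 122.3827059
V = pitch²·Σt = 1.95²·1040253/8500 = 465.360

t(3,0)=1.928 V=465.360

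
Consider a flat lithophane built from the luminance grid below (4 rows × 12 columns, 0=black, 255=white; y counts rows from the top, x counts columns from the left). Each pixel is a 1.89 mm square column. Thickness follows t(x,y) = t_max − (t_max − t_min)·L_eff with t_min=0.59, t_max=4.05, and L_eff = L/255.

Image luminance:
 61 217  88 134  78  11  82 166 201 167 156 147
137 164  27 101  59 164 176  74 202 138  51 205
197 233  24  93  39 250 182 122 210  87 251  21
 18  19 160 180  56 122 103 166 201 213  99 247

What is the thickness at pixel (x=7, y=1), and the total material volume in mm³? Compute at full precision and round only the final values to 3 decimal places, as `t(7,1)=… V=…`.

span = t_max - t_min = 4.05 - 0.59 = 3.460
L(7,1) = 74, L_eff = 74/255 = 0.290196
t(7,1) = 4.05 - 3.460·0.290196 = 3.046
Σt over all 4·12 pixels = 1388873/12750 ≈ 108.9312157
V = pitch²·Σt = 1.89²·1388873/12750 = 389.113

t(7,1)=3.046 V=389.113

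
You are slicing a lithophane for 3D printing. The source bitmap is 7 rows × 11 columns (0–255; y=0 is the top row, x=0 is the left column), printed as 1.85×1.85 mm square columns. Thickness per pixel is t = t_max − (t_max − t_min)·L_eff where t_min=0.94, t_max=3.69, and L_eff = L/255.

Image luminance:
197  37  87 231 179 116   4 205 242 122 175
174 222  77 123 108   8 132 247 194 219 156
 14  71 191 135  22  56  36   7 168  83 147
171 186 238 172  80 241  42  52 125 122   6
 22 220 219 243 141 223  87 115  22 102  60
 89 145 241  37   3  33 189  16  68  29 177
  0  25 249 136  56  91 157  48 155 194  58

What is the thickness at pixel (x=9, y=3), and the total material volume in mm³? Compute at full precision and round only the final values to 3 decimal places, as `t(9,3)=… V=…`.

span = t_max - t_min = 3.69 - 0.94 = 2.750
L(9,3) = 122, L_eff = 122/255 = 0.478431
t(9,3) = 3.69 - 2.750·0.478431 = 2.374
Σt over all 7·11 pixels = 313071/1700 ≈ 184.1594118
V = pitch²·Σt = 1.85²·313071/1700 = 630.286

t(9,3)=2.374 V=630.286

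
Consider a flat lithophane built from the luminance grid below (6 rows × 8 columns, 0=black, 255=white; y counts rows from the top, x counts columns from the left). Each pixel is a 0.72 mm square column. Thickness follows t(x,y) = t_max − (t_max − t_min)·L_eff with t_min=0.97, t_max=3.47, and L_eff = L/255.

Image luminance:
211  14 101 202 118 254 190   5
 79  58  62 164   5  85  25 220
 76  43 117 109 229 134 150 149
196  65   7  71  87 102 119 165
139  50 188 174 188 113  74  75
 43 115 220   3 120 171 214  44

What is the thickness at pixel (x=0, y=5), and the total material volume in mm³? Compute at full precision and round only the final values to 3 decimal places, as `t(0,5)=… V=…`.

span = t_max - t_min = 3.47 - 0.97 = 2.500
L(0,5) = 43, L_eff = 43/255 = 0.168627
t(0,5) = 3.47 - 2.500·0.168627 = 3.048
Σt over all 6·8 pixels = 286153/2550 ≈ 112.2168627
V = pitch²·Σt = 0.72²·286153/2550 = 58.173

t(0,5)=3.048 V=58.173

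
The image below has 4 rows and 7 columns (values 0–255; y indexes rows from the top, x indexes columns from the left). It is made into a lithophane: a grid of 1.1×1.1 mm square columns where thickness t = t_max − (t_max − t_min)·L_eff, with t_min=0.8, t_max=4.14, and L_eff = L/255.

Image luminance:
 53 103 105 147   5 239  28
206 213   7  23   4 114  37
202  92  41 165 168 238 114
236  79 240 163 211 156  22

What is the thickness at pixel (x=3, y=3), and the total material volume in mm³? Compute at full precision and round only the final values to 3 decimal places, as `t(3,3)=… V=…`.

span = t_max - t_min = 4.14 - 0.8 = 3.340
L(3,3) = 163, L_eff = 163/255 = 0.639216
t(3,3) = 4.14 - 3.340·0.639216 = 2.005
Σt over all 4·7 pixels = 302781/4250 ≈ 71.2425882
V = pitch²·Σt = 1.1²·302781/4250 = 86.204

t(3,3)=2.005 V=86.204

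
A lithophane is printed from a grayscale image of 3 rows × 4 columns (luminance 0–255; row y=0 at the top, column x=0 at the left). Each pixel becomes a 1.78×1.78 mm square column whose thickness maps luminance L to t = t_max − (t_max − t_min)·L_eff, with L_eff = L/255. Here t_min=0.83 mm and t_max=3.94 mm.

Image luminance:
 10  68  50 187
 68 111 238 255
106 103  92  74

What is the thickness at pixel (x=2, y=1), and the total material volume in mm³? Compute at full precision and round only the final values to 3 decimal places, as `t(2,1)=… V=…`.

span = t_max - t_min = 3.94 - 0.83 = 3.110
L(2,1) = 238, L_eff = 238/255 = 0.933333
t(2,1) = 3.94 - 3.110·0.933333 = 1.037
Σt over all 3·4 pixels = 130343/4250 ≈ 30.6689412
V = pitch²·Σt = 1.78²·130343/4250 = 97.171

t(2,1)=1.037 V=97.171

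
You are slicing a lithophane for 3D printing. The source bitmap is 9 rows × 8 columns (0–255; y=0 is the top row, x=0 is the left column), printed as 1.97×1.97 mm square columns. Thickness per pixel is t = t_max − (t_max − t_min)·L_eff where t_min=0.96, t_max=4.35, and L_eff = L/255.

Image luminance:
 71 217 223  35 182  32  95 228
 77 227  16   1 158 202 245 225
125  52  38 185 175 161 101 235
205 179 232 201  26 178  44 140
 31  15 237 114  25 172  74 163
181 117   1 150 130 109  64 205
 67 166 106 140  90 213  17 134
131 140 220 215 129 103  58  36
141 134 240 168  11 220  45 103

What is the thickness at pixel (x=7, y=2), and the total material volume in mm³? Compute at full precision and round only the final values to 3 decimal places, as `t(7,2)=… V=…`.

span = t_max - t_min = 4.35 - 0.96 = 3.390
L(7,2) = 235, L_eff = 235/255 = 0.921569
t(7,2) = 4.35 - 3.390·0.921569 = 1.226
Σt over all 9·8 pixels = 804181/4250 ≈ 189.2190588
V = pitch²·Σt = 1.97²·804181/4250 = 734.340

t(7,2)=1.226 V=734.340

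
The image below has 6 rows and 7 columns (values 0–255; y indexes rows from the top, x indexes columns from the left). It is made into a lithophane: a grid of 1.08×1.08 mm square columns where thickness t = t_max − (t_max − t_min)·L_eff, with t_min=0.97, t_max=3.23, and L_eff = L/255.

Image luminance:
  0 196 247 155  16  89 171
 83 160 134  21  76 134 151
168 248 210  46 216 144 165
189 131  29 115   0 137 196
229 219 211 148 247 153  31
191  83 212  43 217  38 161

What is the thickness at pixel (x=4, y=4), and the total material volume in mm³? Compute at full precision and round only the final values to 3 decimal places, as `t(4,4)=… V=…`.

t(4,4)=1.041 V=98.173

span = t_max - t_min = 3.23 - 0.97 = 2.260
L(4,4) = 247, L_eff = 247/255 = 0.968627
t(4,4) = 3.23 - 2.260·0.968627 = 1.041
Σt over all 6·7 pixels = 214627/2550 ≈ 84.1674510
V = pitch²·Σt = 1.08²·214627/2550 = 98.173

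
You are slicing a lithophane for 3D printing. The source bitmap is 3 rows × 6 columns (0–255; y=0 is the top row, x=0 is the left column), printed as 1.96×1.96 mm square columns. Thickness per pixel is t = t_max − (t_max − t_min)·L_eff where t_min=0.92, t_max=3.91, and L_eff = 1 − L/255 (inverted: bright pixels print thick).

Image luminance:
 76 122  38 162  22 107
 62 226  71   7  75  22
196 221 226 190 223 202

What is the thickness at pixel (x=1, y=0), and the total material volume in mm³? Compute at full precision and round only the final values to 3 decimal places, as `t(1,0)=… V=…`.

t(1,0)=2.351 V=164.877

span = t_max - t_min = 3.91 - 0.92 = 2.990
L(1,0) = 122, L_eff = 1 - 122/255 = 0.521569 (inverted)
t(1,0) = 3.91 - 2.990·0.521569 = 2.351
Σt over all 3·6 pixels = 273608/6375 ≈ 42.9189020
V = pitch²·Σt = 1.96²·273608/6375 = 164.877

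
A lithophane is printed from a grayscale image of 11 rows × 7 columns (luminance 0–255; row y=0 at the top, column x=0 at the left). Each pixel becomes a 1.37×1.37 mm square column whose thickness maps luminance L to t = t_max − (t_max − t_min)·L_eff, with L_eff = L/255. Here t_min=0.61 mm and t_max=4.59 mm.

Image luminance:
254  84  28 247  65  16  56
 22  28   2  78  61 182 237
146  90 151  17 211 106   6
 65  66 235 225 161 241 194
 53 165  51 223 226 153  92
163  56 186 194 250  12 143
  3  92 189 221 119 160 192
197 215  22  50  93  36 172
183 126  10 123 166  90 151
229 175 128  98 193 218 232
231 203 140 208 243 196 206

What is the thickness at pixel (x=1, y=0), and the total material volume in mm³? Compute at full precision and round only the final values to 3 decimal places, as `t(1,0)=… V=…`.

t(1,0)=3.279 V=354.268

span = t_max - t_min = 4.59 - 0.61 = 3.980
L(1,0) = 84, L_eff = 84/255 = 0.329412
t(1,0) = 4.59 - 3.980·0.329412 = 3.279
Σt over all 11·7 pixels = 1604389/8500 ≈ 188.7516471
V = pitch²·Σt = 1.37²·1604389/8500 = 354.268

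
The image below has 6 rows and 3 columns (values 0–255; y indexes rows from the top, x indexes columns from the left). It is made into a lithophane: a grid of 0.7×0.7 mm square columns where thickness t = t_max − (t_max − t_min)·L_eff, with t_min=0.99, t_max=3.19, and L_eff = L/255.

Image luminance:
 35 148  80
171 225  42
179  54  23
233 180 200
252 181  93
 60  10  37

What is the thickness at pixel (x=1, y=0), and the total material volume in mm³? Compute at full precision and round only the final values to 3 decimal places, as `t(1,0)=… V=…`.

t(1,0)=1.913 V=18.823

span = t_max - t_min = 3.19 - 0.99 = 2.200
L(1,0) = 148, L_eff = 148/255 = 0.580392
t(1,0) = 3.19 - 2.200·0.580392 = 1.913
Σt over all 6·3 pixels = 19591/510 ≈ 38.4137255
V = pitch²·Σt = 0.7²·19591/510 = 18.823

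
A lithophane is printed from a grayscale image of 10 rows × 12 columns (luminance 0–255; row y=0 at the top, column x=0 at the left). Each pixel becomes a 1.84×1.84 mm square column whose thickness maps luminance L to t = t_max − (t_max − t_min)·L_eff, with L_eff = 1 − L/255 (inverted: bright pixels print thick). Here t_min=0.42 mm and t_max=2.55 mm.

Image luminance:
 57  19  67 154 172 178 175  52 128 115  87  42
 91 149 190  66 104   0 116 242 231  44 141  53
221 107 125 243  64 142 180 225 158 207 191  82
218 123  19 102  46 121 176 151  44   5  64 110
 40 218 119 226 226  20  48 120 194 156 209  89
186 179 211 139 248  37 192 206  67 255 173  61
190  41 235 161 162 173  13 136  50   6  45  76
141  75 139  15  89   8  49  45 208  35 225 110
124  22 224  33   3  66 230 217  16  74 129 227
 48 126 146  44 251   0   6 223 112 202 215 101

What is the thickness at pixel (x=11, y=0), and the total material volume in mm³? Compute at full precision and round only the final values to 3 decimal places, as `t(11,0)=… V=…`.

t(11,0)=0.771 V=585.837

span = t_max - t_min = 2.55 - 0.42 = 2.130
L(11,0) = 42, L_eff = 1 - 42/255 = 0.835294 (inverted)
t(11,0) = 2.55 - 2.130·0.835294 = 0.771
Σt over all 10·12 pixels = 735411/4250 ≈ 173.0378824
V = pitch²·Σt = 1.84²·735411/4250 = 585.837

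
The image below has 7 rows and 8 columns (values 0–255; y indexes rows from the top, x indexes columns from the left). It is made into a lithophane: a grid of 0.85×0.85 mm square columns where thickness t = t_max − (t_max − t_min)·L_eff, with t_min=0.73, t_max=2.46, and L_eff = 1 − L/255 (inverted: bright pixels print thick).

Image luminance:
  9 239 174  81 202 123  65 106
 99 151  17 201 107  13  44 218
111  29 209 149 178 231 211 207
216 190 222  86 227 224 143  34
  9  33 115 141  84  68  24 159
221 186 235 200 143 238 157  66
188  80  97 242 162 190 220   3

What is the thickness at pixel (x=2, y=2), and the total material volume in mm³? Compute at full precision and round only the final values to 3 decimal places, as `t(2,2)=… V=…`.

t(2,2)=2.148 V=67.656

span = t_max - t_min = 2.46 - 0.73 = 1.730
L(2,2) = 209, L_eff = 1 - 209/255 = 0.180392 (inverted)
t(2,2) = 2.46 - 1.730·0.180392 = 2.148
Σt over all 7·8 pixels = 2387861/25500 ≈ 93.6416078
V = pitch²·Σt = 0.85²·2387861/25500 = 67.656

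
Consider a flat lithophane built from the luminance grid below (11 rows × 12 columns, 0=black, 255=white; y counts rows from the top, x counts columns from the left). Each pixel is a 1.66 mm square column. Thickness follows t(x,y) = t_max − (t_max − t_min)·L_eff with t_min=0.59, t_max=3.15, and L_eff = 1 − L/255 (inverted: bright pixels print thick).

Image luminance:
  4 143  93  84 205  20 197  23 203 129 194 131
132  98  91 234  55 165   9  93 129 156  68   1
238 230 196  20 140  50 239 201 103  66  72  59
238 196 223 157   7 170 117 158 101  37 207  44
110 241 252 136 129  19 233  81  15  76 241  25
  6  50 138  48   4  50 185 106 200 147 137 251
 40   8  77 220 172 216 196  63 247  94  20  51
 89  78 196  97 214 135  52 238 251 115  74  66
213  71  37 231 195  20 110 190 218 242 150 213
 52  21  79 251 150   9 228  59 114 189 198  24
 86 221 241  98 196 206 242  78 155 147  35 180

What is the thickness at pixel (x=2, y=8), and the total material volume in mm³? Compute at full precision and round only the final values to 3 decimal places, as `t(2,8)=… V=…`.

t(2,8)=0.961 V=683.899

span = t_max - t_min = 3.15 - 0.59 = 2.560
L(2,8) = 37, L_eff = 1 - 37/255 = 0.854902 (inverted)
t(2,8) = 3.15 - 2.560·0.854902 = 0.961
Σt over all 11·12 pixels = 1582181/6375 ≈ 248.1852549
V = pitch²·Σt = 1.66²·1582181/6375 = 683.899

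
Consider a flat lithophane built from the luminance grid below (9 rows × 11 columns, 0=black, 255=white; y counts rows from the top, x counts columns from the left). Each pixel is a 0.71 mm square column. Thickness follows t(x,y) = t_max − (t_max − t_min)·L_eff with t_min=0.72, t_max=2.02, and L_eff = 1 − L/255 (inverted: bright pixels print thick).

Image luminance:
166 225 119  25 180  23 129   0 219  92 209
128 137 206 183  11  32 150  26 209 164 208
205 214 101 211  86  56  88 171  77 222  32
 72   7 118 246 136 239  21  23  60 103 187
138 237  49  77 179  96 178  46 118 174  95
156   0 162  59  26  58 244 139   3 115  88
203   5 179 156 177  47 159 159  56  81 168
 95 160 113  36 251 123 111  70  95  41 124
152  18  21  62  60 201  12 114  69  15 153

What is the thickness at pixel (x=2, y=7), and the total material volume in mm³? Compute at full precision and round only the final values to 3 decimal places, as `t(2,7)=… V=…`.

t(2,7)=1.296 V=65.330

span = t_max - t_min = 2.02 - 0.72 = 1.300
L(2,7) = 113, L_eff = 1 - 113/255 = 0.556863 (inverted)
t(2,7) = 2.02 - 1.300·0.556863 = 1.296
Σt over all 9·11 pixels = 110157/850 ≈ 129.5964706
V = pitch²·Σt = 0.71²·110157/850 = 65.330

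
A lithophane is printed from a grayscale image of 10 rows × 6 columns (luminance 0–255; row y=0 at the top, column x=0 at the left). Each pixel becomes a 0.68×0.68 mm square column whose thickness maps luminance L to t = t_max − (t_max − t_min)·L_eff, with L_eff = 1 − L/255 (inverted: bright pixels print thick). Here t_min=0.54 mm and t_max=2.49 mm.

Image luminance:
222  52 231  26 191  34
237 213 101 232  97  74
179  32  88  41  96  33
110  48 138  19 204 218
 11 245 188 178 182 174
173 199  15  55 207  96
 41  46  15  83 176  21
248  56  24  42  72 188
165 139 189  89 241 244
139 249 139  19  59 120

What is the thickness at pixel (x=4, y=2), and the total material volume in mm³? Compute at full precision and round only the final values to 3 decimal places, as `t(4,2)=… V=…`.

span = t_max - t_min = 2.49 - 0.54 = 1.950
L(4,2) = 96, L_eff = 1 - 96/255 = 0.623529 (inverted)
t(4,2) = 2.49 - 1.950·0.623529 = 1.274
Σt over all 10·6 pixels = 151839/1700 ≈ 89.3170588
V = pitch²·Σt = 0.68²·151839/1700 = 41.300

t(4,2)=1.274 V=41.300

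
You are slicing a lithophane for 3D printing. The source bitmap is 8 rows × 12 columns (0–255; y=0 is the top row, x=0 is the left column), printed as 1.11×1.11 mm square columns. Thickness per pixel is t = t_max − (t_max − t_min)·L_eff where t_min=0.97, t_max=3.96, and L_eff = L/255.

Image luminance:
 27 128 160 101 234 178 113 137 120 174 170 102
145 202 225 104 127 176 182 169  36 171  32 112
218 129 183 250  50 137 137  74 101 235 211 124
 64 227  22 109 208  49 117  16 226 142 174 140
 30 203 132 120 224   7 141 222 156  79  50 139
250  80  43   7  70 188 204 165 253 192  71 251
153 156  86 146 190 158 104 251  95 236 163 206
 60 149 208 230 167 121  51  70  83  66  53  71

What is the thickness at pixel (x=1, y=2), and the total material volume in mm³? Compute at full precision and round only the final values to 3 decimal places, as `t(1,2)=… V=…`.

span = t_max - t_min = 3.96 - 0.97 = 2.990
L(1,2) = 129, L_eff = 129/255 = 0.505882
t(1,2) = 3.96 - 2.990·0.505882 = 2.447
Σt over all 8·12 pixels = 956983/4250 ≈ 225.1724706
V = pitch²·Σt = 1.11²·956983/4250 = 277.435

t(1,2)=2.447 V=277.435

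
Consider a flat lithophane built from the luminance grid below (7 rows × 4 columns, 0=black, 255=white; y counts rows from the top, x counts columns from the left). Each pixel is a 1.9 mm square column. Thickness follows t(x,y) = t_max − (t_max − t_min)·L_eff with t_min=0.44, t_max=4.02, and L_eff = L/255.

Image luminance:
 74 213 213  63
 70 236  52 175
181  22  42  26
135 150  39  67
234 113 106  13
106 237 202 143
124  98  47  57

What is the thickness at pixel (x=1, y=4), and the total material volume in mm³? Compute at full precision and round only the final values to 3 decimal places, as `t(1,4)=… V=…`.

t(1,4)=2.434 V=242.235

span = t_max - t_min = 4.02 - 0.44 = 3.580
L(1,4) = 113, L_eff = 113/255 = 0.443137
t(1,4) = 4.02 - 3.580·0.443137 = 2.434
Σt over all 7·4 pixels = 427769/6375 ≈ 67.1010196
V = pitch²·Σt = 1.9²·427769/6375 = 242.235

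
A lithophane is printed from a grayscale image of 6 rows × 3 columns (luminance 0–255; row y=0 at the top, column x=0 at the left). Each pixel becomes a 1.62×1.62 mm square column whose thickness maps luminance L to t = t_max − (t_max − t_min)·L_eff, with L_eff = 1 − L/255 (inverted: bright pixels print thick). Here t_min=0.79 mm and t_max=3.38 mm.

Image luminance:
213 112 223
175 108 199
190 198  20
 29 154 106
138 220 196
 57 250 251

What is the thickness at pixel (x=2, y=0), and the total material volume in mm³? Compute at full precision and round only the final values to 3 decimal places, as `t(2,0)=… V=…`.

t(2,0)=3.055 V=112.994

span = t_max - t_min = 3.38 - 0.79 = 2.590
L(2,0) = 223, L_eff = 1 - 223/255 = 0.125490 (inverted)
t(2,0) = 3.38 - 2.590·0.125490 = 3.055
Σt over all 6·3 pixels = 64583/1500 ≈ 43.0553333
V = pitch²·Σt = 1.62²·64583/1500 = 112.994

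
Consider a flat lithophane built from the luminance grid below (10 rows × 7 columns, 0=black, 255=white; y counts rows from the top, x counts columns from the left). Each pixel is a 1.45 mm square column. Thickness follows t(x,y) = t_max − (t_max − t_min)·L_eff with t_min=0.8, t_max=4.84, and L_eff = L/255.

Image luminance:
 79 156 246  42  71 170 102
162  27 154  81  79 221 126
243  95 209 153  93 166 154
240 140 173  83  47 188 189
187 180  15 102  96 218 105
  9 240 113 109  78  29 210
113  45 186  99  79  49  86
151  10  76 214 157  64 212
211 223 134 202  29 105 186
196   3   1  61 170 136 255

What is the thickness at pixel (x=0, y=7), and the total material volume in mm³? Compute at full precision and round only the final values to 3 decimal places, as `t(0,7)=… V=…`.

span = t_max - t_min = 4.84 - 0.8 = 4.040
L(0,7) = 151, L_eff = 151/255 = 0.592157
t(0,7) = 4.84 - 4.040·0.592157 = 2.448
Σt over all 10·7 pixels = 415839/2125 ≈ 195.6889412
V = pitch²·Σt = 1.45²·415839/2125 = 411.436

t(0,7)=2.448 V=411.436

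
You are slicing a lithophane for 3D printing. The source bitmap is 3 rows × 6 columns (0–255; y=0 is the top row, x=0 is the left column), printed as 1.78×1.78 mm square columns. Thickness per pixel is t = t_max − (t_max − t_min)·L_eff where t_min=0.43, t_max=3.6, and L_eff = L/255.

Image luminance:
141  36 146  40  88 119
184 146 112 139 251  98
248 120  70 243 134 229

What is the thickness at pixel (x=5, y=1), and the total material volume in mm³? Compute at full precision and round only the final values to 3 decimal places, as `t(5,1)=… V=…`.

t(5,1)=2.382 V=105.110

span = t_max - t_min = 3.6 - 0.43 = 3.170
L(5,1) = 98, L_eff = 98/255 = 0.384314
t(5,1) = 3.6 - 3.170·0.384314 = 2.382
Σt over all 3·6 pixels = 70496/2125 ≈ 33.1745882
V = pitch²·Σt = 1.78²·70496/2125 = 105.110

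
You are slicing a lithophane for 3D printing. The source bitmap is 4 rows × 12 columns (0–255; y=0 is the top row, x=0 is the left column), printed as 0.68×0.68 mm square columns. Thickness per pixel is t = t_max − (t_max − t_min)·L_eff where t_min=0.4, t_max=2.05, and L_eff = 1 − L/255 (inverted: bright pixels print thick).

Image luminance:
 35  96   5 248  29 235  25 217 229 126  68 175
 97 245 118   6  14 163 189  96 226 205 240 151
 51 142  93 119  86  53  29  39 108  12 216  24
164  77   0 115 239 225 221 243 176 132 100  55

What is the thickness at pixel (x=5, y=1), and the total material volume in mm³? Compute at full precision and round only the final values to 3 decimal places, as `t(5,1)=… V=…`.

t(5,1)=1.455 V=26.701

span = t_max - t_min = 2.05 - 0.4 = 1.650
L(5,1) = 163, L_eff = 1 - 163/255 = 0.360784 (inverted)
t(5,1) = 2.05 - 1.650·0.360784 = 1.455
Σt over all 4·12 pixels = 98167/1700 ≈ 57.7452941
V = pitch²·Σt = 0.68²·98167/1700 = 26.701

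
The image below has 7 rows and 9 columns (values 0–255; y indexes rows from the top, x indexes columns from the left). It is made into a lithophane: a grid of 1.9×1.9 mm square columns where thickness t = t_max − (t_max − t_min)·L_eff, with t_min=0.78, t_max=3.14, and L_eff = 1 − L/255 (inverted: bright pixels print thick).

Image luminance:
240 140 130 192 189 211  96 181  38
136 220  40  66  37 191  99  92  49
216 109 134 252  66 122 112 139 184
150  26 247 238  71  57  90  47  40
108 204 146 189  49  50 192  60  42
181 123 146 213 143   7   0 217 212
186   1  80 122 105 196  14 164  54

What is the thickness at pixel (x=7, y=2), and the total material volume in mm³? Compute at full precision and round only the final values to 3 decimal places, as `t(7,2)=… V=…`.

t(7,2)=2.066 V=439.699

span = t_max - t_min = 3.14 - 0.78 = 2.360
L(7,2) = 139, L_eff = 1 - 139/255 = 0.454902 (inverted)
t(7,2) = 3.14 - 2.360·0.454902 = 2.066
Σt over all 7·9 pixels = 517651/4250 ≈ 121.8002353
V = pitch²·Σt = 1.9²·517651/4250 = 439.699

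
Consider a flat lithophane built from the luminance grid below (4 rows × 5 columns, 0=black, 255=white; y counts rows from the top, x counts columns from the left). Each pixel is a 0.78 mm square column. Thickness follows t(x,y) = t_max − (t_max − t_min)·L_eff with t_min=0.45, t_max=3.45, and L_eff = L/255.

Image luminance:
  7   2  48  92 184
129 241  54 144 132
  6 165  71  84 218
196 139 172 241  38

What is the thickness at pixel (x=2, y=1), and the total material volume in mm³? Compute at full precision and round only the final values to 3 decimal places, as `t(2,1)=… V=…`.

span = t_max - t_min = 3.45 - 0.45 = 3.000
L(2,1) = 54, L_eff = 54/255 = 0.211765
t(2,1) = 3.45 - 3.000·0.211765 = 2.815
Σt over all 4·5 pixels = 41.2
V = pitch²·Σt = 0.78²·41.2 = 25.066

t(2,1)=2.815 V=25.066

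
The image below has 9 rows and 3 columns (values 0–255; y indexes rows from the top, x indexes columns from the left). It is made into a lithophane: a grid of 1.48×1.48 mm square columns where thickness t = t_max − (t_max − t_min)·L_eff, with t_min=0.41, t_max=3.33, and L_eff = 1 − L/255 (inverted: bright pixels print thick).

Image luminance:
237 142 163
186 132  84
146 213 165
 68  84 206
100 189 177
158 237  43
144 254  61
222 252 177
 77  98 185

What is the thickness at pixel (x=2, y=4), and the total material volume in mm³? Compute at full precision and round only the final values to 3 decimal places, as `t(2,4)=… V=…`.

t(2,4)=2.437 V=129.593

span = t_max - t_min = 3.33 - 0.41 = 2.920
L(2,4) = 177, L_eff = 1 - 177/255 = 0.305882 (inverted)
t(2,4) = 3.33 - 2.920·0.305882 = 2.437
Σt over all 9·3 pixels = 100579/1700 ≈ 59.1641176
V = pitch²·Σt = 1.48²·100579/1700 = 129.593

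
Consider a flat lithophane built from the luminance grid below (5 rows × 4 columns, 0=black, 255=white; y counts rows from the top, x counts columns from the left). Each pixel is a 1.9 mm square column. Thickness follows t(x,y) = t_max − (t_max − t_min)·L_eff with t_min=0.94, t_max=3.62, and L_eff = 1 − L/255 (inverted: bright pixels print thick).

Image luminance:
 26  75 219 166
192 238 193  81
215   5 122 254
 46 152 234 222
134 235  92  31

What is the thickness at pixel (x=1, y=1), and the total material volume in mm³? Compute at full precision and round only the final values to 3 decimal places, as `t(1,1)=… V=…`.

t(1,1)=3.441 V=179.109

span = t_max - t_min = 3.62 - 0.94 = 2.680
L(1,1) = 238, L_eff = 1 - 238/255 = 0.066667 (inverted)
t(1,1) = 3.62 - 2.680·0.066667 = 3.441
Σt over all 5·4 pixels = 316294/6375 ≈ 49.6147451
V = pitch²·Σt = 1.9²·316294/6375 = 179.109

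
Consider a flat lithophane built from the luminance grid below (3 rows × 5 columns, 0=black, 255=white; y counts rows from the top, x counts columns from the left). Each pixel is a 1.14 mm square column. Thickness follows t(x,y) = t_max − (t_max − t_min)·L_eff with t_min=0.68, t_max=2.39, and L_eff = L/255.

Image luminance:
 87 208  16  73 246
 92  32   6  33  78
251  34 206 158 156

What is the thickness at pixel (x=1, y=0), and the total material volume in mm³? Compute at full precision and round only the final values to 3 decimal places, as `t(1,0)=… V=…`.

t(1,0)=0.995 V=31.984

span = t_max - t_min = 2.39 - 0.68 = 1.710
L(1,0) = 208, L_eff = 208/255 = 0.815686
t(1,0) = 2.39 - 1.710·0.815686 = 0.995
Σt over all 3·5 pixels = 209193/8500 ≈ 24.6109412
V = pitch²·Σt = 1.14²·209193/8500 = 31.984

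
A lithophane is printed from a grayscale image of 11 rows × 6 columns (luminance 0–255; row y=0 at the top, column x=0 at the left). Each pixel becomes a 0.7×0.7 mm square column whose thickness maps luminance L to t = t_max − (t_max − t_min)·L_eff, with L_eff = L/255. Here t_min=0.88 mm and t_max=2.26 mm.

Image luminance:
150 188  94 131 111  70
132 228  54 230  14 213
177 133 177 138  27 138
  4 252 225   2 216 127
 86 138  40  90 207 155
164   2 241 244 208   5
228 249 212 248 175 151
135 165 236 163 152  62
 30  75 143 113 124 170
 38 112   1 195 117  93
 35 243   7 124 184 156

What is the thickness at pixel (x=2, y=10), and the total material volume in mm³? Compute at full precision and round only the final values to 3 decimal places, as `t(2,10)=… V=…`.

t(2,10)=2.222 V=49.363

span = t_max - t_min = 2.26 - 0.88 = 1.380
L(2,10) = 7, L_eff = 7/255 = 0.027451
t(2,10) = 2.26 - 1.380·0.027451 = 2.222
Σt over all 11·6 pixels = 428149/4250 ≈ 100.7409412
V = pitch²·Σt = 0.7²·428149/4250 = 49.363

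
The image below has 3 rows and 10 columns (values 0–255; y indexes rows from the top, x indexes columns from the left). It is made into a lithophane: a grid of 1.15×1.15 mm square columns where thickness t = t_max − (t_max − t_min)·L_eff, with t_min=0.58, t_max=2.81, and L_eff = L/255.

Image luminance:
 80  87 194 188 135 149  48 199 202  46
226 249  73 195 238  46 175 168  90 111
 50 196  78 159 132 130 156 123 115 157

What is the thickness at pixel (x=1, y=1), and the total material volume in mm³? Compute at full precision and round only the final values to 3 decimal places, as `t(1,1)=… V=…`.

span = t_max - t_min = 2.81 - 0.58 = 2.230
L(1,1) = 249, L_eff = 249/255 = 0.976471
t(1,1) = 2.81 - 2.230·0.976471 = 0.632
Σt over all 3·10 pixels = 242833/5100 ≈ 47.6143137
V = pitch²·Σt = 1.15²·242833/5100 = 62.970

t(1,1)=0.632 V=62.970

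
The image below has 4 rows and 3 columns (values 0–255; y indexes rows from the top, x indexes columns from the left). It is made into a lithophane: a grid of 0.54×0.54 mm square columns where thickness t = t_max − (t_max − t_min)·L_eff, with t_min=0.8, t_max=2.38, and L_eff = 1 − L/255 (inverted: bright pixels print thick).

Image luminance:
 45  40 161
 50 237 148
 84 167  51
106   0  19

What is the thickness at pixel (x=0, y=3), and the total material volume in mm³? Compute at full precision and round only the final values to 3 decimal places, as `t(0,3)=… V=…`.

t(0,3)=1.457 V=4.801

span = t_max - t_min = 2.38 - 0.8 = 1.580
L(0,3) = 106, L_eff = 1 - 106/255 = 0.584314 (inverted)
t(0,3) = 2.38 - 1.580·0.584314 = 1.457
Σt over all 4·3 pixels = 104966/6375 ≈ 16.4652549
V = pitch²·Σt = 0.54²·104966/6375 = 4.801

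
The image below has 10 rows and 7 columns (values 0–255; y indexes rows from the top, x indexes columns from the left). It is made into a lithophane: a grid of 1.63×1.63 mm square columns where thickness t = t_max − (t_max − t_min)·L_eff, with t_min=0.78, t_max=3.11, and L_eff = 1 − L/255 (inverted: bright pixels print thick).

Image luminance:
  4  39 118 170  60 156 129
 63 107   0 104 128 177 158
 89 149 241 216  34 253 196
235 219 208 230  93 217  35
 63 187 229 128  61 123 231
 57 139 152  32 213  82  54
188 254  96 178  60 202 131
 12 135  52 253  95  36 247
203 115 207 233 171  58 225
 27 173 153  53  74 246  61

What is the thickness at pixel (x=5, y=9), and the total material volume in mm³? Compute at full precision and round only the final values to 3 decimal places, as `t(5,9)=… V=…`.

span = t_max - t_min = 3.11 - 0.78 = 2.330
L(5,9) = 246, L_eff = 1 - 246/255 = 0.035294 (inverted)
t(5,9) = 3.11 - 2.330·0.035294 = 3.028
Σt over all 10·7 pixels = 3609761/25500 ≈ 141.5592549
V = pitch²·Σt = 1.63²·3609761/25500 = 376.109

t(5,9)=3.028 V=376.109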